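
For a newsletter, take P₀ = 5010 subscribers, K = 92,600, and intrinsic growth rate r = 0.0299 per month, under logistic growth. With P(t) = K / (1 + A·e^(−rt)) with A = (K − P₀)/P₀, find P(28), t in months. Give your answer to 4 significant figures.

≈ 10,810 subscribers

A = (92600 − 5010)/5010 = 17.48303
P(28) = 92600 / (1 + 17.48303·e^(−0.0299·28)) = 92600 / (1 + 17.48303·0.432921)
= 92600 / 8.56877 ≈ 10806.68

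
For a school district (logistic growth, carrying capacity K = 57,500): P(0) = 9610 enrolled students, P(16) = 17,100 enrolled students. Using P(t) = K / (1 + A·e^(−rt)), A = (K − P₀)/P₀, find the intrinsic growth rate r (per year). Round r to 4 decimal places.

r ≈ 0.0466 per year

A = (57500 − 9610)/9610 = 4.98335
17100 = 57500/(1 + 4.98335·e^(−r·16)) → e^(−16r) = (3.36257 − 1)/4.98335 = 0.474093
r = −ln(0.474093)/16 = 0.74635/16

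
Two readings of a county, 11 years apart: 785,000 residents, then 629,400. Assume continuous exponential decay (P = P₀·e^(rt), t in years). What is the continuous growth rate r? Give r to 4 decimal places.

r ≈ -0.0201 per year

629400 = 785000 · e^(r·11)
e^(11r) = 629400/785000 = 0.80178
r = ln(0.80178) / 11 = -0.22092 / 11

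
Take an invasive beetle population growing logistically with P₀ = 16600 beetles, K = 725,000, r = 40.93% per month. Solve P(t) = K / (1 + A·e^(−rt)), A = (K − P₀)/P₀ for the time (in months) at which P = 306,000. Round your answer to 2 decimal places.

A = (725000 − 16600)/16600 = 42.6747
306000 = 725000/(1 + 42.6747·e^(−0.4093t)) → 1 + 42.6747·e^(−0.4093t) = 2.36928
e^(−0.4093t) = 0.032086 → t = ln(31.16577)/0.4093 = 3.43932/0.4093

t ≈ 8.40 months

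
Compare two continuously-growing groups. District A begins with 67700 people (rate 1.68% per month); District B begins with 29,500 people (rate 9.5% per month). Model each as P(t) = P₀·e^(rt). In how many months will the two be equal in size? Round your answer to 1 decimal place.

t ≈ 10.6 months

67700·e^(0.0168t) = 29500·e^(0.095t)
67700/29500 = e^((0.095 − 0.0168)t) → ln(2.29492) = 0.0782·t
t = 0.8307 / 0.0782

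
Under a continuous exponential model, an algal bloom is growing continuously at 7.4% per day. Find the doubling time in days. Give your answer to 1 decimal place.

doubling time = ln(2) / |r| = 0.69315 / 0.074

doubling time ≈ 9.4 days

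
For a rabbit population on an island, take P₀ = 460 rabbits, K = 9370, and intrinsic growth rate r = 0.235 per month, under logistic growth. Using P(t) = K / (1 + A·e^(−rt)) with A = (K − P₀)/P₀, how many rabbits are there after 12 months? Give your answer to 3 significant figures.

≈ 4,350 rabbits

A = (9370 − 460)/460 = 19.36957
P(12) = 9370 / (1 + 19.36957·e^(−0.235·12)) = 9370 / (1 + 19.36957·0.059606)
= 9370 / 2.15454 ≈ 4348.95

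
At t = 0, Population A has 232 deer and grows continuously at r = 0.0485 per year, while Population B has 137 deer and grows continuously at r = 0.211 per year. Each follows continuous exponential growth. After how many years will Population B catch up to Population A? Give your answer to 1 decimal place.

t ≈ 3.2 years

232·e^(0.0485t) = 137·e^(0.211t)
232/137 = e^((0.211 − 0.0485)t) → ln(1.69343) = 0.1625·t
t = 0.52676 / 0.1625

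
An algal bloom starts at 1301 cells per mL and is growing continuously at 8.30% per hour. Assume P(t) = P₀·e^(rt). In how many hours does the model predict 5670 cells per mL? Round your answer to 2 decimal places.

5670 = 1301 · e^(0.083·t)
t = ln(5670/1301) / 0.083 = ln(4.35819) / 0.083 = 1.47206 / 0.083

t ≈ 17.74 hours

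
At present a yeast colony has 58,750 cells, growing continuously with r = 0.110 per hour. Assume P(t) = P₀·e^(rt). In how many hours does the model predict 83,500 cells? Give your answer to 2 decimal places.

83500 = 58750 · e^(0.11·t)
t = ln(83500/58750) / 0.11 = ln(1.42128) / 0.11 = 0.35156 / 0.11

t ≈ 3.20 hours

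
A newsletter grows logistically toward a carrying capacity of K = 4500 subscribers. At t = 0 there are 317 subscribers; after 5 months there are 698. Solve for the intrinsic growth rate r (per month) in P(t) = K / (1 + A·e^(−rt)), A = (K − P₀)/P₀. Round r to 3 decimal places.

r ≈ 0.177 per month

A = (4500 − 317)/317 = 13.19558
698 = 4500/(1 + 13.19558·e^(−r·5)) → e^(−5r) = (6.44699 − 1)/13.19558 = 0.412789
r = −ln(0.412789)/5 = 0.88482/5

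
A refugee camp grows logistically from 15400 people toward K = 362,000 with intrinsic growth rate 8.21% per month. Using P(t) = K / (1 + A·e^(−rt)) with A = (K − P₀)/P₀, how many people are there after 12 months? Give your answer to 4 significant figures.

≈ 38,500 people

A = (362000 − 15400)/15400 = 22.50649
P(12) = 362000 / (1 + 22.50649·e^(−0.0821·12)) = 362000 / (1 + 22.50649·0.373365)
= 362000 / 9.40313 ≈ 38497.83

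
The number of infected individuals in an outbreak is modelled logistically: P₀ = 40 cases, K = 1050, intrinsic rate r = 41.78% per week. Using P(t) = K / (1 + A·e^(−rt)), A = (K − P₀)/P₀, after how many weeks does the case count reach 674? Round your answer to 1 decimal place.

t ≈ 9.1 weeks

A = (1050 − 40)/40 = 25.25
674 = 1050/(1 + 25.25·e^(−0.4178t)) → 1 + 25.25·e^(−0.4178t) = 1.55786
e^(−0.4178t) = 0.022094 → t = ln(45.26197)/0.4178 = 3.81247/0.4178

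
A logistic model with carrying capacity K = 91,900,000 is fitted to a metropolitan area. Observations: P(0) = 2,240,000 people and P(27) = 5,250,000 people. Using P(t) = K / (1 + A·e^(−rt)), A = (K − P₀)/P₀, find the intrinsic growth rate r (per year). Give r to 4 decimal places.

r ≈ 0.0328 per year

A = (91900000 − 2240000)/2240000 = 40.02679
5250000 = 91900000/(1 + 40.02679·e^(−r·27)) → e^(−27r) = (17.50476 − 1)/40.02679 = 0.412343
r = −ln(0.412343)/27 = 0.8859/27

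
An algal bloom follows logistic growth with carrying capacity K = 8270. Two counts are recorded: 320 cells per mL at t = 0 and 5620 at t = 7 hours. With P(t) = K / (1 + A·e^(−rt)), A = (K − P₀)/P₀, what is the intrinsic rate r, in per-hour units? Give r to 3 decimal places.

r ≈ 0.566 per hour

A = (8270 − 320)/320 = 24.84375
5620 = 8270/(1 + 24.84375·e^(−r·7)) → e^(−7r) = (1.47153 − 1)/24.84375 = 0.01898
r = −ln(0.01898)/7 = 3.96438/7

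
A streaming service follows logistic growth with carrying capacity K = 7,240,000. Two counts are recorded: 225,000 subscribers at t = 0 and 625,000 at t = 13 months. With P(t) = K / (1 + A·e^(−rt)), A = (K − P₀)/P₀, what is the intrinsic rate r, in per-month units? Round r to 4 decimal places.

r ≈ 0.0831 per month

A = (7240000 − 225000)/225000 = 31.17778
625000 = 7240000/(1 + 31.17778·e^(−r·13)) → e^(−13r) = (11.584 − 1)/31.17778 = 0.339473
r = −ln(0.339473)/13 = 1.08036/13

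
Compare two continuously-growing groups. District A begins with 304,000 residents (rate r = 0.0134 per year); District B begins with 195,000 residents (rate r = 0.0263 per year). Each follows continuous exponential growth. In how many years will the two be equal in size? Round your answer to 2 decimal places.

304000·e^(0.0134t) = 195000·e^(0.0263t)
304000/195000 = e^((0.0263 − 0.0134)t) → ln(1.55897) = 0.0129·t
t = 0.44403 / 0.0129

t ≈ 34.42 years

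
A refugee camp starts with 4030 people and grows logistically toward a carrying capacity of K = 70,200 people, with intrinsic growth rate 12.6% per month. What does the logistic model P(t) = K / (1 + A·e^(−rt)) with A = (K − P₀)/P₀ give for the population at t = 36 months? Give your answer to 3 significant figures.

≈ 59,700 people

A = (70200 − 4030)/4030 = 16.41935
P(36) = 70200 / (1 + 16.41935·e^(−0.126·36)) = 70200 / (1 + 16.41935·0.010716)
= 70200 / 1.17595 ≈ 59696.27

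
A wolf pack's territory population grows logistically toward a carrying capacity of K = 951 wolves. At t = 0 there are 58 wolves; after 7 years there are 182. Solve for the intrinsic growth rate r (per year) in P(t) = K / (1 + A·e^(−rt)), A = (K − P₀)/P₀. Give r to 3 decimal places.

r ≈ 0.185 per year

A = (951 − 58)/58 = 15.39655
182 = 951/(1 + 15.39655·e^(−r·7)) → e^(−7r) = (5.22527 − 1)/15.39655 = 0.27443
r = −ln(0.27443)/7 = 1.29306/7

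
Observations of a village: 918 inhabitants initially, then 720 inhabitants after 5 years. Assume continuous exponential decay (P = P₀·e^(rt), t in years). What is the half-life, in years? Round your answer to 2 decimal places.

r = ln(720/918) / 5 = ln(0.78431) / 5 ≈ -0.048589 per year
half-life = ln 2 / |r| = 0.69315 / 0.048589

half-life ≈ 14.27 years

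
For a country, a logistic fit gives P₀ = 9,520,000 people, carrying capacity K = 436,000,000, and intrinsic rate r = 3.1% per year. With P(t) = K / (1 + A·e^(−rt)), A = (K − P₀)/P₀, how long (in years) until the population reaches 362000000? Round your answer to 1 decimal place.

A = (436000000 − 9520000)/9520000 = 44.79832
362000000 = 436000000/(1 + 44.79832·e^(−0.031t)) → 1 + 44.79832·e^(−0.031t) = 1.20442
e^(−0.031t) = 0.004563 → t = ln(219.14854)/0.031 = 5.38975/0.031

t ≈ 173.9 years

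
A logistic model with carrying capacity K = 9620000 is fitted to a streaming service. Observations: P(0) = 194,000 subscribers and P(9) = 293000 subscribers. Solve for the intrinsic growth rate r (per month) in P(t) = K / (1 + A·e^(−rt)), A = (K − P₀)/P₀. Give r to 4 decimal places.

r ≈ 0.0470 per month

A = (9620000 − 194000)/194000 = 48.58763
293000 = 9620000/(1 + 48.58763·e^(−r·9)) → e^(−9r) = (32.83276 − 1)/48.58763 = 0.655162
r = −ln(0.655162)/9 = 0.42287/9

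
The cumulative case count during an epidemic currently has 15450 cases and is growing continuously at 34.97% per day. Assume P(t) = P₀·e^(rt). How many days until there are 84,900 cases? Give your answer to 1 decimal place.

t ≈ 4.9 days

84900 = 15450 · e^(0.3497·t)
t = ln(84900/15450) / 0.3497 = ln(5.49515) / 0.3497 = 1.70387 / 0.3497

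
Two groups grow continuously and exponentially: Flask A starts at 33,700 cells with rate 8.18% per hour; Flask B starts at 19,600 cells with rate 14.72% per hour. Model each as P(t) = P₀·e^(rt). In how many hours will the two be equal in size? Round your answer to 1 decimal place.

t ≈ 8.3 hours

33700·e^(0.0818t) = 19600·e^(0.1472t)
33700/19600 = e^((0.1472 − 0.0818)t) → ln(1.71939) = 0.0654·t
t = 0.54197 / 0.0654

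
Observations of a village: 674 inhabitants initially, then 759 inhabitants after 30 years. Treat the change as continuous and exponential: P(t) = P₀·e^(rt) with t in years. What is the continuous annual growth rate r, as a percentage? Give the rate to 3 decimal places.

759 = 674 · e^(r·30)
e^(30r) = 759/674 = 1.12611
r = ln(1.12611) / 30 = 0.11877 / 30

r ≈ 0.396% per year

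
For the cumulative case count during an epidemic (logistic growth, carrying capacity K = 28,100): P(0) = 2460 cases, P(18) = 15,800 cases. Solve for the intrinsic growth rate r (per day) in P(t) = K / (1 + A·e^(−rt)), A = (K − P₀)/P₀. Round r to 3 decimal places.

r ≈ 0.144 per day

A = (28100 − 2460)/2460 = 10.42276
15800 = 28100/(1 + 10.42276·e^(−r·18)) → e^(−18r) = (1.77848 − 1)/10.42276 = 0.07469
r = −ln(0.07469)/18 = 2.5944/18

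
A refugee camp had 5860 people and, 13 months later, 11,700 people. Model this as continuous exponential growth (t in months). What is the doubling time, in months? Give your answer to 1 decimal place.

doubling time ≈ 13.0 months

r = ln(11700/5860) / 13 = ln(1.99659) / 13 ≈ 0.053188 per month
doubling time = ln 2 / |r| = 0.69315 / 0.053188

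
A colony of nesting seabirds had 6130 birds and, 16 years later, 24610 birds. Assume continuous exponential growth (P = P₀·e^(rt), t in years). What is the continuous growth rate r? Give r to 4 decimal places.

r ≈ 0.0869 per year

24610 = 6130 · e^(r·16)
e^(16r) = 24610/6130 = 4.01468
r = ln(4.01468) / 16 = 1.38996 / 16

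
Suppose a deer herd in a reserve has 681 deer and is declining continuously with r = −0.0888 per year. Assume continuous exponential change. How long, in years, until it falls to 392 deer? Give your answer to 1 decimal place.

t ≈ 6.2 years

392 = 681 · e^(-0.0888·t)
t = ln(392/681) / -0.0888 = ln(0.57562) / -0.0888 = -0.5523 / -0.0888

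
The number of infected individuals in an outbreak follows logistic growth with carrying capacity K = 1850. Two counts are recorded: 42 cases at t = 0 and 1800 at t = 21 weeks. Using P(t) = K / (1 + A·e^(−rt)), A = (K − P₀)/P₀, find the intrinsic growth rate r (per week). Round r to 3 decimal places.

r ≈ 0.350 per week

A = (1850 − 42)/42 = 43.04762
1800 = 1850/(1 + 43.04762·e^(−r·21)) → e^(−21r) = (1.02778 − 1)/43.04762 = 0.000645
r = −ln(0.000645)/21 = 7.34583/21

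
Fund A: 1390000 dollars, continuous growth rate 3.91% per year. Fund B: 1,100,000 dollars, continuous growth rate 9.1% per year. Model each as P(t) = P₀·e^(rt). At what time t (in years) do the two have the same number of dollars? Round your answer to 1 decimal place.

1390000·e^(0.0391t) = 1100000·e^(0.091t)
1390000/1100000 = e^((0.091 − 0.0391)t) → ln(1.26364) = 0.0519·t
t = 0.23399 / 0.0519

t ≈ 4.5 years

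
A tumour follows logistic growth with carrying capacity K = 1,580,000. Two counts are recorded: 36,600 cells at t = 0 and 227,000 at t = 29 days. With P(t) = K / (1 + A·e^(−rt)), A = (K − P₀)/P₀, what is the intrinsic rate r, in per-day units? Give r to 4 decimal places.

A = (1580000 − 36600)/36600 = 42.1694
227000 = 1580000/(1 + 42.1694·e^(−r·29)) → e^(−29r) = (6.96035 − 1)/42.1694 = 0.141343
r = −ln(0.141343)/29 = 1.95657/29

r ≈ 0.0675 per day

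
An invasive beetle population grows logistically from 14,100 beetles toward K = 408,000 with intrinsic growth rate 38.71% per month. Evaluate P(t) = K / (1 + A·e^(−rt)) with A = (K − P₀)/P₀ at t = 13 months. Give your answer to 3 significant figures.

≈ 345,000 beetles

A = (408000 − 14100)/14100 = 27.93617
P(13) = 408000 / (1 + 27.93617·e^(−0.3871·13)) = 408000 / (1 + 27.93617·0.006524)
= 408000 / 1.18225 ≈ 345104.77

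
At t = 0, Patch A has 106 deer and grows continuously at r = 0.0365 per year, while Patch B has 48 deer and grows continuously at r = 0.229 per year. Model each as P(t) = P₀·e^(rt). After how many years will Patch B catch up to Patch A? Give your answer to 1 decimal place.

t ≈ 4.1 years

106·e^(0.0365t) = 48·e^(0.229t)
106/48 = e^((0.229 − 0.0365)t) → ln(2.20833) = 0.1925·t
t = 0.79224 / 0.1925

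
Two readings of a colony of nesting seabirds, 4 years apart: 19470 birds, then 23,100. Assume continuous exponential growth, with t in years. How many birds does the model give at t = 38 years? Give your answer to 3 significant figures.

r = ln(23100/19470) / 4 ≈ 0.042739 per year
P(38) = 19470 · e^(0.042739·38) = 19470 · 5.07385 ≈ 98787.78

≈ 98,800 birds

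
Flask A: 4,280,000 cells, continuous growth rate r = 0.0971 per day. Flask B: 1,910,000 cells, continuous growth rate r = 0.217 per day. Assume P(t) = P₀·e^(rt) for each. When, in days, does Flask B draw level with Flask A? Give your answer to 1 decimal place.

t ≈ 6.7 days

4280000·e^(0.0971t) = 1910000·e^(0.217t)
4280000/1910000 = e^((0.217 − 0.0971)t) → ln(2.24084) = 0.1199·t
t = 0.80685 / 0.1199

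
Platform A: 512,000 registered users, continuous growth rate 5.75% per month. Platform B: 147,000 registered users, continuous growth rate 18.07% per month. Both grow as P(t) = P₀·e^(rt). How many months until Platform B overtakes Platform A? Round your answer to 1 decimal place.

512000·e^(0.0575t) = 147000·e^(0.1807t)
512000/147000 = e^((0.1807 − 0.0575)t) → ln(3.48299) = 0.1232·t
t = 1.24789 / 0.1232

t ≈ 10.1 months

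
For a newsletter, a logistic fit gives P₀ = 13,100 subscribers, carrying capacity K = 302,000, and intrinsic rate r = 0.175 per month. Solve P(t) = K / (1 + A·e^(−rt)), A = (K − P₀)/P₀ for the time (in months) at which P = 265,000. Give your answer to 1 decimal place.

t ≈ 28.9 months

A = (302000 − 13100)/13100 = 22.05344
265000 = 302000/(1 + 22.05344·e^(−0.175t)) → 1 + 22.05344·e^(−0.175t) = 1.13962
e^(−0.175t) = 0.006331 → t = ln(157.95028)/0.175 = 5.06228/0.175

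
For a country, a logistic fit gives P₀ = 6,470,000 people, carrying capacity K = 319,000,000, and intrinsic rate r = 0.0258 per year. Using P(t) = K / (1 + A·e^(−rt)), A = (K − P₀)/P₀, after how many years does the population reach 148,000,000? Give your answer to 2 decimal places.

A = (319000000 − 6470000)/6470000 = 48.30448
148000000 = 319000000/(1 + 48.30448·e^(−0.0258t)) → 1 + 48.30448·e^(−0.0258t) = 2.15541
e^(−0.0258t) = 0.023919 → t = ln(41.80739)/0.0258 = 3.73307/0.0258

t ≈ 144.69 years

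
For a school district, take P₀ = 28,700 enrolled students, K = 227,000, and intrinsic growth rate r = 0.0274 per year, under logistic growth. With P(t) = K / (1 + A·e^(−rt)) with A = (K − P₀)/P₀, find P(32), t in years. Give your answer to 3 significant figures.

A = (227000 − 28700)/28700 = 6.90941
P(32) = 227000 / (1 + 6.90941·e^(−0.0274·32)) = 227000 / (1 + 6.90941·0.416112)
= 227000 / 3.87509 ≈ 58579.29

≈ 58,600 enrolled students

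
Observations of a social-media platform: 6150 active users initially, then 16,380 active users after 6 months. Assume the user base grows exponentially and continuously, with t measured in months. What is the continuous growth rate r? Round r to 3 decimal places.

r ≈ 0.163 per month

16380 = 6150 · e^(r·6)
e^(6r) = 16380/6150 = 2.66341
r = ln(2.66341) / 6 = 0.97961 / 6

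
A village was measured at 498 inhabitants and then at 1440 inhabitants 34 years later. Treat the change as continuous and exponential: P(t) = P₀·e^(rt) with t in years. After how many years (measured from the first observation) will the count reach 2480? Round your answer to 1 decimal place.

t ≈ 51.4 years

r = ln(1440/498) / 34 ≈ 0.031229 per year
t = ln(2480/498) / r = 1.60541 / 0.031229 ≈ 51.407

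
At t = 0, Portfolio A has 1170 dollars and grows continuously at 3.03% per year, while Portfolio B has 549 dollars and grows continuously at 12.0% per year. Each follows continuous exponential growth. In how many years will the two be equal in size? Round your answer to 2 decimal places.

t ≈ 8.44 years

1170·e^(0.0303t) = 549·e^(0.12t)
1170/549 = e^((0.12 − 0.0303)t) → ln(2.13115) = 0.0897·t
t = 0.75666 / 0.0897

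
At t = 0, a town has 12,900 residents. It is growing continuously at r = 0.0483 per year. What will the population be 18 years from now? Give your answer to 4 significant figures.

≈ 30,770 residents

P(18) = 12900 · e^(0.0483·18) = 12900 · e^(0.8694)
= 12900 · 2.38548 ≈ 30772.68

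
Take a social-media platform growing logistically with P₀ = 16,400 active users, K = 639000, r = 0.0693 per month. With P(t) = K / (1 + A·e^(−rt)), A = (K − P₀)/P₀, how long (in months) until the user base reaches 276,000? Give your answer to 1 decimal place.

A = (639000 − 16400)/16400 = 37.96341
276000 = 639000/(1 + 37.96341·e^(−0.0693t)) → 1 + 37.96341·e^(−0.0693t) = 2.31522
e^(−0.0693t) = 0.034644 → t = ln(28.86475)/0.0693 = 3.36262/0.0693

t ≈ 48.5 months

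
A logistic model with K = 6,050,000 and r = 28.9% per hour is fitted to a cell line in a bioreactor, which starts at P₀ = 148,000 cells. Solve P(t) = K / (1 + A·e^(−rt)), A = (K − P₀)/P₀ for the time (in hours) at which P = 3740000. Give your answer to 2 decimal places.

A = (6050000 − 148000)/148000 = 39.87838
3740000 = 6050000/(1 + 39.87838·e^(−0.289t)) → 1 + 39.87838·e^(−0.289t) = 1.61765
e^(−0.289t) = 0.015488 → t = ln(64.56499)/0.289 = 4.16767/0.289

t ≈ 14.42 hours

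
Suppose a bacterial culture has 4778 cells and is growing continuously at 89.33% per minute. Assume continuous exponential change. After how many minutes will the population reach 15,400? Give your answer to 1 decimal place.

15400 = 4778 · e^(0.8933·t)
t = ln(15400/4778) / 0.8933 = ln(3.22311) / 0.8933 = 1.17035 / 0.8933

t ≈ 1.3 minutes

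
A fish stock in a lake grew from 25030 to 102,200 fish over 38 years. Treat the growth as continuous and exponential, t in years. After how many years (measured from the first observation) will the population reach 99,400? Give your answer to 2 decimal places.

r = ln(102200/25030) / 38 ≈ 0.037023 per year
t = ln(99400/25030) / r = 1.37908 / 0.037023 ≈ 37.25

t ≈ 37.25 years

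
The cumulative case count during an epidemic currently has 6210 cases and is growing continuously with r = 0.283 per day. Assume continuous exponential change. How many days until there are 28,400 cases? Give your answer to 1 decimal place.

t ≈ 5.4 days

28400 = 6210 · e^(0.283·t)
t = ln(28400/6210) / 0.283 = ln(4.57327) / 0.283 = 1.52023 / 0.283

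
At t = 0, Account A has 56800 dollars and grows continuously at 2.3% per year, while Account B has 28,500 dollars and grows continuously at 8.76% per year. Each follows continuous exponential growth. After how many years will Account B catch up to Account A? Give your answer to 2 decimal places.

t ≈ 10.68 years

56800·e^(0.023t) = 28500·e^(0.0876t)
56800/28500 = e^((0.0876 − 0.023)t) → ln(1.99298) = 0.0646·t
t = 0.68963 / 0.0646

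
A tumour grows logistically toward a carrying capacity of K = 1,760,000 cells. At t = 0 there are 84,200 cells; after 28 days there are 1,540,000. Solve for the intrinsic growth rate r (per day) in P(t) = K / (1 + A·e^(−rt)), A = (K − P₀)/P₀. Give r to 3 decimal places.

r ≈ 0.176 per day

A = (1760000 − 84200)/84200 = 19.90261
1540000 = 1760000/(1 + 19.90261·e^(−r·28)) → e^(−28r) = (1.14286 − 1)/19.90261 = 0.007178
r = −ln(0.007178)/28 = 4.93676/28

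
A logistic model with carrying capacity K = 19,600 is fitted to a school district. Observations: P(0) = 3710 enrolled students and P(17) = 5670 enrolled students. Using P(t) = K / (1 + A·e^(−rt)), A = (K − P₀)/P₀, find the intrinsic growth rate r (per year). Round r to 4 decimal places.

A = (19600 − 3710)/3710 = 4.28302
5670 = 19600/(1 + 4.28302·e^(−r·17)) → e^(−17r) = (3.45679 − 1)/4.28302 = 0.573612
r = −ln(0.573612)/17 = 0.5558/17

r ≈ 0.0327 per year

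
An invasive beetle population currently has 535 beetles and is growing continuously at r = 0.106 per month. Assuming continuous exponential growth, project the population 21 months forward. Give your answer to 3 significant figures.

≈ 4,960 beetles

P(21) = 535 · e^(0.106·21) = 535 · e^(2.226)
= 535 · 9.26274 ≈ 4955.57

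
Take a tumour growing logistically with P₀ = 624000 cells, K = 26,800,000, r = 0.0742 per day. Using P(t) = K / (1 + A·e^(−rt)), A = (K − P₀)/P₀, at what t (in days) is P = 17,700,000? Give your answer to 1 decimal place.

t ≈ 59.3 days

A = (26800000 − 624000)/624000 = 41.94872
17700000 = 26800000/(1 + 41.94872·e^(−0.0742t)) → 1 + 41.94872·e^(−0.0742t) = 1.51412
e^(−0.0742t) = 0.012256 → t = ln(81.59256)/0.0742 = 4.40174/0.0742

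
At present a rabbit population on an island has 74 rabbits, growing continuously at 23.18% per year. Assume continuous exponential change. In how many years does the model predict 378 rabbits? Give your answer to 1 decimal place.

378 = 74 · e^(0.2318·t)
t = ln(378/74) / 0.2318 = ln(5.10811) / 0.2318 = 1.63083 / 0.2318

t ≈ 7.0 years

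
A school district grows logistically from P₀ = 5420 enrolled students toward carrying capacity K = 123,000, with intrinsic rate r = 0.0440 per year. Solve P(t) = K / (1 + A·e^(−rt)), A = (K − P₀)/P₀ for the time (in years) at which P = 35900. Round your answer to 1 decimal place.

t ≈ 49.8 years

A = (123000 − 5420)/5420 = 21.69373
35900 = 123000/(1 + 21.69373·e^(−0.044t)) → 1 + 21.69373·e^(−0.044t) = 3.42618
e^(−0.044t) = 0.111838 → t = ln(8.9415)/0.044 = 2.1907/0.044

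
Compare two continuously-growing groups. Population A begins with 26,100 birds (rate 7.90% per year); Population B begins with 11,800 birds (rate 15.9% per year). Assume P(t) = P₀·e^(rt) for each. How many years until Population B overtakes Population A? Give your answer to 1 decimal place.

26100·e^(0.079t) = 11800·e^(0.159t)
26100/11800 = e^((0.159 − 0.079)t) → ln(2.21186) = 0.08·t
t = 0.79384 / 0.08

t ≈ 9.9 years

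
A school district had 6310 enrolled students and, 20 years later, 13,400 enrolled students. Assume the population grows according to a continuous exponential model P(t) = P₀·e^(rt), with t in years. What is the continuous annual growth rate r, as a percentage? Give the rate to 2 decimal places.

13400 = 6310 · e^(r·20)
e^(20r) = 13400/6310 = 2.12361
r = ln(2.12361) / 20 = 0.75312 / 20

r ≈ 3.77% per year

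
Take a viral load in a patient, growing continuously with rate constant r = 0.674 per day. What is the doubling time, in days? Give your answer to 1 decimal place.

doubling time ≈ 1.0 days

doubling time = ln(2) / |r| = 0.69315 / 0.674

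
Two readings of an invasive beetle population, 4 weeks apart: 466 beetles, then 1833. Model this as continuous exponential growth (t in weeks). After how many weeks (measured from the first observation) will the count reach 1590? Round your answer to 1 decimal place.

t ≈ 3.6 weeks

r = ln(1833/466) / 4 ≈ 0.342381 per week
t = ln(1590/466) / r = 1.2273 / 0.342381 ≈ 3.585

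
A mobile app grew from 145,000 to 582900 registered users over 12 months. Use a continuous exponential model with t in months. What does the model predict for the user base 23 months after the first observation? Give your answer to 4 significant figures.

r = ln(582900/145000) / 12 ≈ 0.11594 per month
P(23) = 145000 · e^(0.11594·23) = 145000 · 14.3913 ≈ 2086738.06

≈ 2,087,000 registered users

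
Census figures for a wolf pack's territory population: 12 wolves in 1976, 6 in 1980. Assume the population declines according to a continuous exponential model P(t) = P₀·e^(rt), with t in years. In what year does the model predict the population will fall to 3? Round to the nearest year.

r = ln(6/12) / 4 = -0.69315/4 ≈ -0.173287 per year
t = ln(3/12) / r = -1.38629/-0.173287 ≈ 8 years after 1976

year 1984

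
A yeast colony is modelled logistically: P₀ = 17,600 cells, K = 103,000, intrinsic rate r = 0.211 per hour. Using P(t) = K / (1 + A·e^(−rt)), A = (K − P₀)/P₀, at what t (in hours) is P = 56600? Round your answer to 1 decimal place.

A = (103000 − 17600)/17600 = 4.85227
56600 = 103000/(1 + 4.85227·e^(−0.211t)) → 1 + 4.85227·e^(−0.211t) = 1.81979
e^(−0.211t) = 0.168949 → t = ln(5.91894)/0.211 = 1.77816/0.211

t ≈ 8.4 hours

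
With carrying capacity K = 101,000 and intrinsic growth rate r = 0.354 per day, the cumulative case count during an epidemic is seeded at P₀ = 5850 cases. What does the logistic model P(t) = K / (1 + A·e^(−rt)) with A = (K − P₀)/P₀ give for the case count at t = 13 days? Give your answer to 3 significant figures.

A = (101000 − 5850)/5850 = 16.26496
P(13) = 101000 / (1 + 16.26496·e^(−0.354·13)) = 101000 / (1 + 16.26496·0.010032)
= 101000 / 1.16317 ≈ 86831.97

≈ 86,800 cases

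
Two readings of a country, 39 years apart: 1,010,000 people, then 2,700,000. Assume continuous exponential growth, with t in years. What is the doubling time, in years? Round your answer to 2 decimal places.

r = ln(2700000/1010000) / 39 = ln(2.67327) / 39 ≈ 0.025213 per year
doubling time = ln 2 / |r| = 0.69315 / 0.025213

doubling time ≈ 27.49 years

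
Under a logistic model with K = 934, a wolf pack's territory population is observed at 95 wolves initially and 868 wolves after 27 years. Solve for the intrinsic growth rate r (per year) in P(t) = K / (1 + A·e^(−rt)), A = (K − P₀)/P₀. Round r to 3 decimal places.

A = (934 − 95)/95 = 8.83158
868 = 934/(1 + 8.83158·e^(−r·27)) → e^(−27r) = (1.07604 − 1)/8.83158 = 0.00861
r = −ln(0.00861)/27 = 4.75487/27

r ≈ 0.176 per year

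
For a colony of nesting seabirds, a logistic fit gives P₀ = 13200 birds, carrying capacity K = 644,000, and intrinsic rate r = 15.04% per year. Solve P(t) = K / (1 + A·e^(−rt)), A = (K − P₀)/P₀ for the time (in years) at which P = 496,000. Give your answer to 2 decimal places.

A = (644000 − 13200)/13200 = 47.78788
496000 = 644000/(1 + 47.78788·e^(−0.1504t)) → 1 + 47.78788·e^(−0.1504t) = 1.29839
e^(−0.1504t) = 0.006244 → t = ln(160.15397)/0.1504 = 5.07614/0.1504

t ≈ 33.75 years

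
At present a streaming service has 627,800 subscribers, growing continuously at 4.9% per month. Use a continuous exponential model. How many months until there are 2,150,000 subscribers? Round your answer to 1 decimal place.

t ≈ 25.1 months

2150000 = 627800 · e^(0.049·t)
t = ln(2150000/627800) / 0.049 = ln(3.42466) / 0.049 = 1.231 / 0.049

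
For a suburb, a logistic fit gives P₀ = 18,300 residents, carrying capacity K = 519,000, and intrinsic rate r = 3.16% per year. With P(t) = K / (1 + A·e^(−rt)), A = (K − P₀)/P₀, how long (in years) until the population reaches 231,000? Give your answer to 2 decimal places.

A = (519000 − 18300)/18300 = 27.36066
231000 = 519000/(1 + 27.36066·e^(−0.0316t)) → 1 + 27.36066·e^(−0.0316t) = 2.24675
e^(−0.0316t) = 0.045567 → t = ln(21.94553)/0.0316 = 3.08856/0.0316

t ≈ 97.74 years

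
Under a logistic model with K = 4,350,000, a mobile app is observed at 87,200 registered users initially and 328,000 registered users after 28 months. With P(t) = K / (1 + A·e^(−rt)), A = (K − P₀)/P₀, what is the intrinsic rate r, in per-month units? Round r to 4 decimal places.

A = (4350000 − 87200)/87200 = 48.88532
328000 = 4350000/(1 + 48.88532·e^(−r·28)) → e^(−28r) = (13.2622 − 1)/48.88532 = 0.250836
r = −ln(0.250836)/28 = 1.38296/28

r ≈ 0.0494 per month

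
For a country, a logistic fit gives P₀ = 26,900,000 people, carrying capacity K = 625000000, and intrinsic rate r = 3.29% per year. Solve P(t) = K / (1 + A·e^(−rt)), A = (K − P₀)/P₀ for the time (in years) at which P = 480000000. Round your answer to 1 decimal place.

A = (625000000 − 26900000)/26900000 = 22.2342
480000000 = 625000000/(1 + 22.2342·e^(−0.0329t)) → 1 + 22.2342·e^(−0.0329t) = 1.30208
e^(−0.0329t) = 0.013586 → t = ln(73.60287)/0.0329 = 4.29868/0.0329

t ≈ 130.7 years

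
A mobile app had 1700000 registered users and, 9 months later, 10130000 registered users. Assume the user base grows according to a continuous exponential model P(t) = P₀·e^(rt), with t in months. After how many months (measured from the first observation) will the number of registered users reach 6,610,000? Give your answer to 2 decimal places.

t ≈ 6.85 months

r = ln(10130000/1700000) / 9 ≈ 0.198319 per month
t = ln(6610000/1700000) / r = 1.35796 / 0.198319 ≈ 6.847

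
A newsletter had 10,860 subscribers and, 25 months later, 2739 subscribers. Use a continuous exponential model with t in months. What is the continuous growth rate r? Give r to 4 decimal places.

2739 = 10860 · e^(r·25)
e^(25r) = 2739/10860 = 0.25221
r = ln(0.25221) / 25 = -1.37749 / 25

r ≈ -0.0551 per month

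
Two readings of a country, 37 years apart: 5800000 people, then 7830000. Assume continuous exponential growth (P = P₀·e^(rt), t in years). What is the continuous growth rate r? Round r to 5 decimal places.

7830000 = 5800000 · e^(r·37)
e^(37r) = 7830000/5800000 = 1.35
r = ln(1.35) / 37 = 0.3001 / 37

r ≈ 0.00811 per year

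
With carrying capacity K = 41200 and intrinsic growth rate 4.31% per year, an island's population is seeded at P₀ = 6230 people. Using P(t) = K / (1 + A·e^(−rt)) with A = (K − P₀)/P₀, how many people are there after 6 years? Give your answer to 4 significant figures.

A = (41200 − 6230)/6230 = 5.61316
P(6) = 41200 / (1 + 5.61316·e^(−0.0431·6)) = 41200 / (1 + 5.61316·0.772132)
= 41200 / 5.3341 ≈ 7723.89

≈ 7,724 people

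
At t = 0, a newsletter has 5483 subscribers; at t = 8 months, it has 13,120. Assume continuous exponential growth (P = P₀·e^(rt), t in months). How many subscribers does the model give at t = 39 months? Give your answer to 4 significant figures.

r = ln(13120/5483) / 8 ≈ 0.109061 per month
P(39) = 5483 · e^(0.109061·39) = 5483 · 70.3418 ≈ 385684.11

≈ 385,700 subscribers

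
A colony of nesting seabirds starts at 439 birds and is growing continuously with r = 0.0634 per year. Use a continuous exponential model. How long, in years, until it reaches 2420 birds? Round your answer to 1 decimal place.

t ≈ 26.9 years

2420 = 439 · e^(0.0634·t)
t = ln(2420/439) / 0.0634 = ln(5.51253) / 0.0634 = 1.70702 / 0.0634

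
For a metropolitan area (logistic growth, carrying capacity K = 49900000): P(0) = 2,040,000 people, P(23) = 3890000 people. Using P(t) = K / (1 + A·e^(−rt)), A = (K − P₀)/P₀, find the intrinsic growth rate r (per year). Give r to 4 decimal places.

r ≈ 0.0298 per year

A = (49900000 − 2040000)/2040000 = 23.46078
3890000 = 49900000/(1 + 23.46078·e^(−r·23)) → e^(−23r) = (12.82776 − 1)/23.46078 = 0.50415
r = −ln(0.50415)/23 = 0.68488/23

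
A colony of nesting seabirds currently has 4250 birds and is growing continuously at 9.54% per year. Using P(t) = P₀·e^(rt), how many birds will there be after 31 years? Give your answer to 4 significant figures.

≈ 81,800 birds

P(31) = 4250 · e^(0.0954·31) = 4250 · e^(2.9574)
= 4250 · 19.24786 ≈ 81803.41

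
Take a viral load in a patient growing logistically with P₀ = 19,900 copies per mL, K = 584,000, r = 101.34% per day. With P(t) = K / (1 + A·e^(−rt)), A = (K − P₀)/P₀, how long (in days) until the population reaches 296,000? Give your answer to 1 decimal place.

A = (584000 − 19900)/19900 = 28.34673
296000 = 584000/(1 + 28.34673·e^(−1.0134t)) → 1 + 28.34673·e^(−1.0134t) = 1.97297
e^(−1.0134t) = 0.034324 → t = ln(29.13414)/1.0134 = 3.37191/1.0134

t ≈ 3.3 days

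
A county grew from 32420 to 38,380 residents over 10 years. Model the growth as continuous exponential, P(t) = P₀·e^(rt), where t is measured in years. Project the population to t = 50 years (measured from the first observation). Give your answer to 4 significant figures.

≈ 75,380 residents

r = ln(38380/32420) / 10 ≈ 0.016876 per year
P(50) = 32420 · e^(0.016876·50) = 32420 · 2.3252 ≈ 75382.89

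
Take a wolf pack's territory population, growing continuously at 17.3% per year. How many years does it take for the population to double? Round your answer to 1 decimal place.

doubling time ≈ 4.0 years

doubling time = ln(2) / |r| = 0.69315 / 0.173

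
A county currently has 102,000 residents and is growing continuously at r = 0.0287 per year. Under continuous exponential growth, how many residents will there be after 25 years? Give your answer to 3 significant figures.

P(25) = 102000 · e^(0.0287·25) = 102000 · e^(0.7175)
= 102000 · 2.0493 ≈ 209028.96

≈ 209,000 residents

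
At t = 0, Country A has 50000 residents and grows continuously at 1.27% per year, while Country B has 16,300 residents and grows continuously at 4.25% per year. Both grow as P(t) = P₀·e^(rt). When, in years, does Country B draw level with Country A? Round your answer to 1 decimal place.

50000·e^(0.0127t) = 16300·e^(0.0425t)
50000/16300 = e^((0.0425 − 0.0127)t) → ln(3.06748) = 0.0298·t
t = 1.12086 / 0.0298

t ≈ 37.6 years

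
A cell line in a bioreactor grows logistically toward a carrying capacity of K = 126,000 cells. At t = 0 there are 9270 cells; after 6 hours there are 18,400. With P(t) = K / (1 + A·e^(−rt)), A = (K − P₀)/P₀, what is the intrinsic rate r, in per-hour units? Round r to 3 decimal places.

r ≈ 0.128 per hour

A = (126000 − 9270)/9270 = 12.59223
18400 = 126000/(1 + 12.59223·e^(−r·6)) → e^(−6r) = (6.84783 − 1)/12.59223 = 0.464399
r = −ln(0.464399)/6 = 0.76701/6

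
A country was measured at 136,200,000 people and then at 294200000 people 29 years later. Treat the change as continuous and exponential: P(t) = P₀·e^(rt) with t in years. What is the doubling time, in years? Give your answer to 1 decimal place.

doubling time ≈ 26.1 years

r = ln(294200000/136200000) / 29 = ln(2.16006) / 29 ≈ 0.026556 per year
doubling time = ln 2 / |r| = 0.69315 / 0.026556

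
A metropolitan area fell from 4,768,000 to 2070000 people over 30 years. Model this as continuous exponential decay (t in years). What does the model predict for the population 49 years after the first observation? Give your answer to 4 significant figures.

r = ln(2070000/4768000) / 30 ≈ -0.027813 per year
P(49) = 4768000 · e^(-0.027813·49) = 4768000 · 0.25594 ≈ 1220314.98

≈ 1,220,000 people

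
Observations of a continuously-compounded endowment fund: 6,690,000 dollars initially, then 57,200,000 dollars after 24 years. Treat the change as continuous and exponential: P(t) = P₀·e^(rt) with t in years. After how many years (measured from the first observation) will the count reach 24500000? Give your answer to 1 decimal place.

t ≈ 14.5 years

r = ln(57200000/6690000) / 24 ≈ 0.089414 per year
t = ln(24500000/6690000) / r = 1.29806 / 0.089414 ≈ 14.517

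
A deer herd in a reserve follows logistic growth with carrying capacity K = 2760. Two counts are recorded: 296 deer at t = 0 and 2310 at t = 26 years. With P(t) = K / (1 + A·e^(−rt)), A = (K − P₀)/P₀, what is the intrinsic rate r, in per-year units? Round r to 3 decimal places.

A = (2760 − 296)/296 = 8.32432
2310 = 2760/(1 + 8.32432·e^(−r·26)) → e^(−26r) = (1.19481 − 1)/8.32432 = 0.023402
r = −ln(0.023402)/26 = 3.75494/26

r ≈ 0.144 per year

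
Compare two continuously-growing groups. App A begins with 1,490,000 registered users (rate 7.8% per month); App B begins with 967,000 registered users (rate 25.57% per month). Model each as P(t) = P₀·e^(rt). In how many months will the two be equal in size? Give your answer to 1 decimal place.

t ≈ 2.4 months

1490000·e^(0.078t) = 967000·e^(0.2557t)
1490000/967000 = e^((0.2557 − 0.078)t) → ln(1.54085) = 0.1777·t
t = 0.43233 / 0.1777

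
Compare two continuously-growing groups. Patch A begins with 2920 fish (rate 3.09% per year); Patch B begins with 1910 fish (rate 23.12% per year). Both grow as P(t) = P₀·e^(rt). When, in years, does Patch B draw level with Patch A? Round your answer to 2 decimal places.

2920·e^(0.0309t) = 1910·e^(0.2312t)
2920/1910 = e^((0.2312 − 0.0309)t) → ln(1.5288) = 0.2003·t
t = 0.42448 / 0.2003

t ≈ 2.12 years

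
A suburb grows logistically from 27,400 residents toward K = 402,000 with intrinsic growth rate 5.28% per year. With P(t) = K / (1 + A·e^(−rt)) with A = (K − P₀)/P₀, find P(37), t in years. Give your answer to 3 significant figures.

A = (402000 − 27400)/27400 = 13.67153
P(37) = 402000 / (1 + 13.67153·e^(−0.0528·37)) = 402000 / (1 + 13.67153·0.141763)
= 402000 / 2.93811 ≈ 136822.43

≈ 137,000 residents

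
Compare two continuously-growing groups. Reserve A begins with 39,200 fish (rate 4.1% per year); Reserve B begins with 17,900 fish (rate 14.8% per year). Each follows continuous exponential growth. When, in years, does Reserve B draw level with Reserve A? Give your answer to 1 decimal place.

t ≈ 7.3 years

39200·e^(0.041t) = 17900·e^(0.148t)
39200/17900 = e^((0.148 − 0.041)t) → ln(2.18994) = 0.107·t
t = 0.78388 / 0.107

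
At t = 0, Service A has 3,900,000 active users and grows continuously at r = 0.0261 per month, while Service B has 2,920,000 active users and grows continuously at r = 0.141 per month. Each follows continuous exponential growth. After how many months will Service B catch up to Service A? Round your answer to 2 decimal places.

3900000·e^(0.0261t) = 2920000·e^(0.141t)
3900000/2920000 = e^((0.141 − 0.0261)t) → ln(1.33562) = 0.1149·t
t = 0.28939 / 0.1149

t ≈ 2.52 months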